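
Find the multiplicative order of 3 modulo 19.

Since 3 ∈ (Z/19Z)^×, its order divides φ(19) = 19 − 1 = 18 = 2 · 3^2.
Divisors of 18: 1, 2, 3, 6, 9, 18.
Test each divisor d:
3^1 ≡ 3 (mod 19)
3^2 ≡ 9 (mod 19)
3^3 ≡ 8 (mod 19)
3^6 ≡ 7 (mod 19)
3^9 ≡ 18 (mod 19)
3^18 ≡ 1 (mod 19) ✓
Therefore the multiplicative order of 3 modulo 19 is 18.

18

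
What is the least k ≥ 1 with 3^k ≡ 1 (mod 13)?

3

Since 3 ∈ (Z/13Z)^×, its order divides φ(13) = 13 − 1 = 12 = 2^2 · 3.
Divisors of 12: 1, 2, 3, 4, 6, 12.
Evaluate successive powers at the divisors of 12:
3^1 ≡ 3 (mod 13)
3^2 ≡ 9 (mod 13)
3^3 ≡ 1 (mod 13) ✓
Hence ord(3) = 3.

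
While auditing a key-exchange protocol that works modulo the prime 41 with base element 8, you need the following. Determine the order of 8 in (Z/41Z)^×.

The order of 8 must divide φ(41) = 41 − 1 = 40 = 2^3 · 5.
Divisors of 40: 1, 2, 4, 5, 8, 10, 20, 40.
Evaluate successive powers at the divisors of 40:
8^1 ≡ 8 (mod 41)
8^2 ≡ 23 (mod 41)
8^4 ≡ 37 (mod 41)
8^5 ≡ 9 (mod 41)
8^8 ≡ 16 (mod 41)
8^10 ≡ 40 (mod 41)
8^20 ≡ 1 (mod 41) ✓
Hence ord(8) = 20.

20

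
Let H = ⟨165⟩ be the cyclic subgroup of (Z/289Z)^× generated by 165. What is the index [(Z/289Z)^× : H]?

1

Since 165 ∈ (Z/289Z)^×, its order divides φ(289) = φ(17^2) = 17·(17−1) = 272 = 2^4 · 17.
Divisors of 272: 1, 2, 4, 8, 16, 17, 34, 68, 136, 272.
Check 165^d mod 289 for each divisor in increasing order:
165^1 ≡ 165 (mod 289)
165^2 ≡ 59 (mod 289)
165^4 ≡ 13 (mod 289)
165^8 ≡ 169 (mod 289)
165^16 ≡ 239 (mod 289)
165^17 ≡ 131 (mod 289)
165^34 ≡ 110 (mod 289)
165^68 ≡ 251 (mod 289)
165^136 ≡ 288 (mod 289)
165^272 ≡ 1 (mod 289) ✓
Thus |⟨165⟩| = ord(165) = 272.
The index is φ(289) / ord(165) = 272 / 272 = 1.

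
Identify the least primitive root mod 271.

6

φ(271) = 271 − 1 = 270 = 2 · 3^3 · 5.
Test candidates g = 2, 3, … against the prime factors q ∈ {2, 3, 5} of φ(271): g is a generator iff g^(270/q) ≢ 1 for every such q.
g = 2: 2^135 ≡ 1 — hits 1, so not a primitive root.
g = 3: 3^135 ≡ 270; 3^90 ≡ 1 — hits 1, so not a primitive root.
g = 4: 4^135 ≡ 1 — hits 1, so not a primitive root.
g = 5: 5^135 ≡ 1 — hits 1, so not a primitive root.
g = 6: 6^135 ≡ 270; 6^90 ≡ 242; 6^54 ≡ 10 — none is 1, so 6 is a primitive root.
The smallest primitive root modulo 271 is 6.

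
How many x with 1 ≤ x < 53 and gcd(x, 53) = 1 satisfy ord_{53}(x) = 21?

φ(53) = 53 − 1 = 52 = 2^2 · 13.
(Z/53Z)^× is cyclic (|G| = 52); a cyclic group of order m has exactly φ(d) elements of each order d | m, and none otherwise.
Here 52 is not a multiple of 21, so there are no elements of order 21.

0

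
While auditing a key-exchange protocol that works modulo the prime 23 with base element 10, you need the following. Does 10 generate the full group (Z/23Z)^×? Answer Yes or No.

Yes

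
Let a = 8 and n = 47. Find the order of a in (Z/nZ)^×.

23

By Lagrange's theorem, ord_47(8) divides φ(47) = 47 − 1 = 46 = 2 · 23.
Divisors of 46: 1, 2, 23, 46.
Compute 8^d (mod 47) for the divisors d until we hit 1:
8^1 ≡ 8
8^2 ≡ 17
8^23 ≡ 1
Therefore the multiplicative order of 8 modulo 47 is 23.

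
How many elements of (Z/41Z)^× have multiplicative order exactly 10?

4

φ(41) = 41 − 1 = 40 = 2^3 · 5.
Since (Z/41Z)^× is cyclic of order 40, the number of elements of order d is φ(d) when d | 40 and 0 otherwise.
10 = 2 · 5 divides 40, and φ(10) = 4.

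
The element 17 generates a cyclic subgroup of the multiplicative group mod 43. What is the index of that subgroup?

2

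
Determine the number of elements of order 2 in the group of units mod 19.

1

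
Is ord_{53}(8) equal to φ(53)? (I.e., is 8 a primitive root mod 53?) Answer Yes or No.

Yes

φ(53) = 53 − 1 = 52 = 2^2 · 13.
8 is a primitive root mod 53 iff 8^(φ(53)/q) ≢ 1 for every prime q | φ(53), i.e. q ∈ {2, 13}.
8^26 ≡ 52 (mod 53)  [q = 2: ≢ 1 ✓]
8^4 ≡ 15 (mod 53)  [q = 13: ≢ 1 ✓]
Every test exponent gives a nontrivial residue, hence 8 generates the full group.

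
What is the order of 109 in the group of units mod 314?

The order of 109 must divide φ(314) = φ(2)·φ(157) = 1·156 = 156 = 2^2 · 3 · 13.
Divisors of 156: 1, 2, 3, 4, 6, 12, 13, 26, 39, 52, 78, 156.
Test each divisor d:
109^1 ≡ 109 (mod 314)
109^2 ≡ 263 (mod 314)
109^3 ≡ 93 (mod 314)
109^4 ≡ 89 (mod 314)
109^6 ≡ 171 (mod 314)
109^12 ≡ 39 (mod 314)
109^13 ≡ 169 (mod 314)
109^26 ≡ 301 (mod 314)
109^39 ≡ 1 (mod 314) ✓
Therefore the multiplicative order of 109 modulo 314 is 39.

39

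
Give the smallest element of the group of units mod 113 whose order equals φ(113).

3

φ(113) = 113 − 1 = 112 = 2^4 · 7.
Test candidates g = 2, 3, … against the prime factors q ∈ {2, 7} of φ(113): g is a generator iff g^(112/q) ≢ 1 for every such q.
g = 2: 2^56 ≡ 1 — hits 1, so not a primitive root.
g = 3: 3^56 ≡ 112; 3^16 ≡ 49 — none is 1, so 3 is a primitive root.
So 3 is the smallest generator of (Z/113Z)^×.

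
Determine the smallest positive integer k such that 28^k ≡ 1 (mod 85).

The order of 28 must divide φ(85) = φ(5·17) = (5−1)·(17−1) = 4·16 = 64 = 2^6.
Divisors of 64: 1, 2, 4, 8, 16, 32, 64.
Evaluate successive powers at the divisors of 64:
28^1 ≡ 28 (mod 85)
28^2 ≡ 19 (mod 85)
28^4 ≡ 21 (mod 85)
28^8 ≡ 16 (mod 85)
28^16 ≡ 1 (mod 85) ✓
The smallest such exponent is 16, so the order of 28 is 16.

16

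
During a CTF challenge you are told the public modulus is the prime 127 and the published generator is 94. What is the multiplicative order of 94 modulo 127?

ord(94) | φ(127) = 127 − 1 = 126 = 2 · 3^2 · 7.
Divisors of 126: 1, 2, 3, 6, 7, 9, 14, 18, 21, 42, 63, 126.
Evaluate successive powers at the divisors of 126:
94^1 ≡ 94 (mod 127)
94^2 ≡ 73 (mod 127)
94^3 ≡ 4 (mod 127)
94^6 ≡ 16 (mod 127)
94^7 ≡ 107 (mod 127)
94^9 ≡ 64 (mod 127)
94^14 ≡ 19 (mod 127)
94^18 ≡ 32 (mod 127)
94^21 ≡ 1 (mod 127) ✓
The smallest such exponent is 21, so the order of 94 is 21.

21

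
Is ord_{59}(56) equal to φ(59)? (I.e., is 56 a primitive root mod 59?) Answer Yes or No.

Yes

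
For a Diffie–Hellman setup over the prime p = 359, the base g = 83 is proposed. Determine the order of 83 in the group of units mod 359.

Since 83 ∈ (Z/359Z)^×, its order divides φ(359) = 359 − 1 = 358 = 2 · 179.
Divisors of 358: 1, 2, 179, 358.
Evaluate successive powers at the divisors of 358:
83^1 ≡ 83
83^2 ≡ 68
83^179 ≡ 358
83^358 ≡ 1
Therefore the multiplicative order of 83 modulo 359 is 358.

358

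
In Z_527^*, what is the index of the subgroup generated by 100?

4

By Lagrange's theorem, ord_527(100) divides φ(527) = φ(17·31) = (17−1)·(31−1) = 16·30 = 480 = 2^5 · 3 · 5.
Divisors of 480: 1, 2, 3, 4, 5, 6, 8, 10, 12, 15, 16, 20, 24, 30, 32, 40, 48, 60, 80, 96, 120, 160, 240, 480.
Evaluate successive powers at the divisors of 480:
100^1 ≡ 100 (mod 527)
100^2 ≡ 514 (mod 527)
100^3 ≡ 281 (mod 527)
100^4 ≡ 169 (mod 527)
100^5 ≡ 36 (mod 527)
100^6 ≡ 438 (mod 527)
100^8 ≡ 103 (mod 527)
100^10 ≡ 242 (mod 527)
100^12 ≡ 16 (mod 527)
100^15 ≡ 280 (mod 527)
100^16 ≡ 69 (mod 527)
100^20 ≡ 67 (mod 527)
100^24 ≡ 256 (mod 527)
100^30 ≡ 404 (mod 527)
100^32 ≡ 18 (mod 527)
100^40 ≡ 273 (mod 527)
100^48 ≡ 188 (mod 527)
100^60 ≡ 373 (mod 527)
100^80 ≡ 222 (mod 527)
100^96 ≡ 35 (mod 527)
100^120 ≡ 1 (mod 527) ✓
Thus |⟨100⟩| = ord(100) = 120.
The index is φ(527) / ord(100) = 480 / 120 = 4.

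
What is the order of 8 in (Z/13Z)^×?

4

By Lagrange's theorem, ord_13(8) divides φ(13) = 13 − 1 = 12 = 2^2 · 3.
Divisors of 12: 1, 2, 3, 4, 6, 12.
Check 8^d mod 13 for each divisor in increasing order:
8^1 ≡ 8 (mod 13)
8^2 ≡ 12 (mod 13)
8^3 ≡ 5 (mod 13)
8^4 ≡ 1 (mod 13) ✓
Therefore the multiplicative order of 8 modulo 13 is 4.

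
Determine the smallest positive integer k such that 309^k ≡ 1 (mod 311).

Since 309 ∈ (Z/311Z)^×, its order divides φ(311) = 311 − 1 = 310 = 2 · 5 · 31.
Divisors of 310: 1, 2, 5, 10, 31, 62, 155, 310.
Evaluate successive powers at the divisors of 310:
309^1 ≡ 309 (mod 311)
309^2 ≡ 4 (mod 311)
309^5 ≡ 279 (mod 311)
309^10 ≡ 91 (mod 311)
309^31 ≡ 275 (mod 311)
309^62 ≡ 52 (mod 311)
309^155 ≡ 310 (mod 311)
309^310 ≡ 1 (mod 311) ✓
So ord_311(309) = 310.

310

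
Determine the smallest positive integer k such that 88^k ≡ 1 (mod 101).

25

Since 88 ∈ (Z/101Z)^×, its order divides φ(101) = 101 − 1 = 100 = 2^2 · 5^2.
Divisors of 100: 1, 2, 4, 5, 10, 20, 25, 50, 100.
Test each divisor d:
88^1 ≡ 88
88^2 ≡ 68
88^4 ≡ 79
88^5 ≡ 84
88^10 ≡ 87
88^20 ≡ 95
88^25 ≡ 1
The smallest such exponent is 25, so the order of 88 is 25.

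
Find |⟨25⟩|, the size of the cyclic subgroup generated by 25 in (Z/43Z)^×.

21

Since 25 ∈ (Z/43Z)^×, its order divides φ(43) = 43 − 1 = 42 = 2 · 3 · 7.
Divisors of 42: 1, 2, 3, 6, 7, 14, 21, 42.
Test each divisor d:
25^1 ≡ 25
25^2 ≡ 23
25^3 ≡ 16
25^6 ≡ 41
25^7 ≡ 36
25^14 ≡ 6
25^21 ≡ 1
Therefore the multiplicative order of 25 modulo 43 is 21.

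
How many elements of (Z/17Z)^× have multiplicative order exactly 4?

φ(17) = 17 − 1 = 16 = 2^4.
In a cyclic group of order 16, there are φ(d) elements of order d for each divisor d of 16, and zero for non-divisors.
4 = 2^2 divides 16, and φ(4) = 2.

2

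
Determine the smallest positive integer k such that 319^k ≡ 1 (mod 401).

By Lagrange's theorem, ord_401(319) divides φ(401) = 401 − 1 = 400 = 2^4 · 5^2.
Divisors of 400: 1, 2, 4, 5, 8, 10, 16, 20, 25, 40, 50, 80, 100, 200, 400.
Test each divisor d:
319^1 ≡ 319
319^2 ≡ 308
319^4 ≡ 228
319^5 ≡ 151
319^8 ≡ 255
319^10 ≡ 345
319^16 ≡ 63
319^20 ≡ 329
319^25 ≡ 356
319^40 ≡ 372
319^50 ≡ 20
319^80 ≡ 39
319^100 ≡ 400
319^200 ≡ 1
The smallest such exponent is 200, so the order of 319 is 200.

200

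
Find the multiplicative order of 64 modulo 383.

191

Since 64 ∈ (Z/383Z)^×, its order divides φ(383) = 383 − 1 = 382 = 2 · 191.
Divisors of 382: 1, 2, 191, 382.
Check 64^d mod 383 for each divisor in increasing order:
64^1 ≡ 64
64^2 ≡ 266
64^191 ≡ 1
Hence ord(64) = 191.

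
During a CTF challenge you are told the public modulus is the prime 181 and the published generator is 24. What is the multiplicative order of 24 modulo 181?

ord(24) | φ(181) = 181 − 1 = 180 = 2^2 · 3^2 · 5.
Divisors of 180: 1, 2, 3, 4, 5, 6, 9, 10, 12, 15, 18, 20, 30, 36, 45, 60, 90, 180.
Test each divisor d:
24^1 ≡ 24 (mod 181)
24^2 ≡ 33 (mod 181)
24^3 ≡ 68 (mod 181)
24^4 ≡ 3 (mod 181)
24^5 ≡ 72 (mod 181)
24^6 ≡ 99 (mod 181)
24^9 ≡ 35 (mod 181)
24^10 ≡ 116 (mod 181)
24^12 ≡ 27 (mod 181)
24^15 ≡ 26 (mod 181)
24^18 ≡ 139 (mod 181)
24^20 ≡ 62 (mod 181)
24^30 ≡ 133 (mod 181)
24^36 ≡ 135 (mod 181)
24^45 ≡ 19 (mod 181)
24^60 ≡ 132 (mod 181)
24^90 ≡ 180 (mod 181)
24^180 ≡ 1 (mod 181) ✓
The smallest such exponent is 180, so the order of 24 is 180.

180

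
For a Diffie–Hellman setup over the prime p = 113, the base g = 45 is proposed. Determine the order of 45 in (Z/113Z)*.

ord(45) | φ(113) = 113 − 1 = 112 = 2^4 · 7.
Divisors of 112: 1, 2, 4, 7, 8, 14, 16, 28, 56, 112.
Evaluate successive powers at the divisors of 112:
45^1 ≡ 45
45^2 ≡ 104
45^4 ≡ 81
45^7 ≡ 78
45^8 ≡ 7
45^14 ≡ 95
45^16 ≡ 49
45^28 ≡ 98
45^56 ≡ 112
45^112 ≡ 1
Therefore the multiplicative order of 45 modulo 113 is 112.

112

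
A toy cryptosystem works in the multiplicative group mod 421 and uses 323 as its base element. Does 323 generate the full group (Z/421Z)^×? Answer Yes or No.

Yes

φ(421) = 421 − 1 = 420 = 2^2 · 3 · 5 · 7.
It suffices to check that the order of 323 is not a proper divisor of 420: compute 323^(420/q) for q ∈ {2, 3, 5, 7}.
323^210 ≡ 420 (mod 421)  [q = 2: ≢ 1 ✓]
323^140 ≡ 400 (mod 421)  [q = 3: ≢ 1 ✓]
323^84 ≡ 354 (mod 421)  [q = 5: ≢ 1 ✓]
323^60 ≡ 247 (mod 421)  [q = 7: ≢ 1 ✓]
All checks pass, so 323 has order 420 and is a primitive root modulo 421.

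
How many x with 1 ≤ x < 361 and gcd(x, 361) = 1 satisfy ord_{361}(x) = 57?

φ(361) = φ(19^2) = 19·(19−1) = 342 = 2 · 3^2 · 19.
Since (Z/361Z)^× is cyclic of order 342, the number of elements of order d is φ(d) when d | 342 and 0 otherwise.
57 = 3 · 19 divides 342, and φ(57) = 36.

36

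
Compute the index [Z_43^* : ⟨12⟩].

Since 12 ∈ (Z/43Z)^×, its order divides φ(43) = 43 − 1 = 42 = 2 · 3 · 7.
Divisors of 42: 1, 2, 3, 6, 7, 14, 21, 42.
Evaluate successive powers at the divisors of 42:
12^1 ≡ 12
12^2 ≡ 15
12^3 ≡ 8
12^6 ≡ 21
12^7 ≡ 37
12^14 ≡ 36
12^21 ≡ 42
12^42 ≡ 1
So ord_43(12) = 42, hence |⟨12⟩| = 42.
The index is φ(43) / ord(12) = 42 / 42 = 1.

1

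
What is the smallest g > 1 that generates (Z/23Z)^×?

5

φ(23) = 23 − 1 = 22 = 2 · 11.
Test candidates g = 2, 3, … against the prime factors q ∈ {2, 11} of φ(23): g is a generator iff g^(22/q) ≢ 1 for every such q.
g = 2: 2^11 ≡ 1 — hits 1, so not a primitive root.
g = 3: 3^11 ≡ 1 — hits 1, so not a primitive root.
g = 4: 4^11 ≡ 1 — hits 1, so not a primitive root.
g = 5: 5^11 ≡ 22; 5^2 ≡ 2 — none is 1, so 5 is a primitive root.
So 5 is the smallest generator of (Z/23Z)^×.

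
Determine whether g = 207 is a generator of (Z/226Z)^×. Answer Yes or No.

φ(226) = φ(2)·φ(113) = 1·112 = 112 = 2^4 · 7.
Test 207^(112/q) mod 226 for each prime factor q of 112:
207^56 ≡ 225 (mod 226)  [q = 2: ≢ 1 ✓]
207^16 ≡ 49 (mod 226)  [q = 7: ≢ 1 ✓]
Every test exponent gives a nontrivial residue, hence 207 generates the full group.

Yes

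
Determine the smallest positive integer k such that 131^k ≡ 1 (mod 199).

Since 131 ∈ (Z/199Z)^×, its order divides φ(199) = 199 − 1 = 198 = 2 · 3^2 · 11.
Divisors of 198: 1, 2, 3, 6, 9, 11, 18, 22, 33, 66, 99, 198.
Evaluate successive powers at the divisors of 198:
131^1 ≡ 131
131^2 ≡ 47
131^3 ≡ 187
131^6 ≡ 144
131^9 ≡ 63
131^11 ≡ 175
131^18 ≡ 188
131^22 ≡ 178
131^33 ≡ 106
131^66 ≡ 92
131^99 ≡ 1
The smallest such exponent is 99, so the order of 131 is 99.

99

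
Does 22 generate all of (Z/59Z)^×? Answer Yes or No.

No

φ(59) = 59 − 1 = 58 = 2 · 29.
22 is a primitive root mod 59 iff 22^(φ(59)/q) ≢ 1 for every prime q | φ(59), i.e. q ∈ {2, 29}.
22^29 ≡ 1 (mod 59)  [q = 2: ≡ 1 ✗]
22^2 ≡ 12 (mod 59)  [q = 29: ≢ 1 ✓]
22^29 ≡ 1 shows ord(22) | 29, strictly less than φ(59); not a primitive root.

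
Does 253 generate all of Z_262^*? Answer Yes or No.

φ(262) = φ(2)·φ(131) = 1·130 = 130 = 2 · 5 · 13.
An element g generates (Z/262Z)^× iff g^(130/q) ≢ 1 (mod 262) for each prime q ∈ {2, 5, 13}.
253^65 ≡ 261 (mod 262)  [q = 2: ≢ 1 ✓]
253^26 ≡ 89 (mod 262)  [q = 5: ≢ 1 ✓]
253^10 ≡ 107 (mod 262)  [q = 13: ≢ 1 ✓]
Every test exponent gives a nontrivial residue, hence 253 generates the full group.

Yes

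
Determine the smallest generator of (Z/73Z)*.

φ(73) = 73 − 1 = 72 = 2^3 · 3^2.
g is a primitive root iff g^(72/q) ≢ 1 (mod 73) for each prime q ∈ {2, 3}.
g = 2: 2^36 ≡ 1 — hits 1, so not a primitive root.
g = 3: 3^36 ≡ 1 — hits 1, so not a primitive root.
g = 4: 4^36 ≡ 1 — hits 1, so not a primitive root.
g = 5: 5^36 ≡ 72; 5^24 ≡ 8 — none is 1, so 5 is a primitive root.
The smallest primitive root modulo 73 is 5.

5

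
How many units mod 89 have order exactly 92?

0

φ(89) = 89 − 1 = 88 = 2^3 · 11.
In a cyclic group of order 88, there are φ(d) elements of order d for each divisor d of 88, and zero for non-divisors.
Here 88 is not a multiple of 92, so there are no elements of order 92.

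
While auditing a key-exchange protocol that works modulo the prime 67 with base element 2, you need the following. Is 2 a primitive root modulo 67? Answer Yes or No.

Yes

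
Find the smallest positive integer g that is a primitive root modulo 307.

5

φ(307) = 307 − 1 = 306 = 2 · 3^2 · 17.
g is a primitive root iff g^(306/q) ≢ 1 (mod 307) for each prime q ∈ {2, 3, 17}.
g = 2: 2^153 ≡ 306; 2^102 ≡ 1 — hits 1, so not a primitive root.
g = 3: 3^153 ≡ 306; 3^102 ≡ 1 — hits 1, so not a primitive root.
g = 4: 4^153 ≡ 1 — hits 1, so not a primitive root.
g = 5: 5^153 ≡ 306; 5^102 ≡ 289; 5^18 ≡ 81 — none is 1, so 5 is a primitive root.
So 5 is the smallest generator of (Z/307Z)^×.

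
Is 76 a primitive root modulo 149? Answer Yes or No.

No

φ(149) = 149 − 1 = 148 = 2^2 · 37.
An element g generates (Z/149Z)^× iff g^(148/q) ≢ 1 (mod 149) for each prime q ∈ {2, 37}.
76^74 ≡ 1 (mod 149)  [q = 2: ≡ 1 ✗]
76^4 ≡ 33 (mod 149)  [q = 37: ≢ 1 ✓]
76^74 ≡ 1 shows ord(76) | 74, strictly less than φ(149); not a primitive root.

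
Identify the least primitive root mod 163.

2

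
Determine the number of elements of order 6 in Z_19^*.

2

φ(19) = 19 − 1 = 18 = 2 · 3^2.
(Z/19Z)^× is cyclic (|G| = 18); a cyclic group of order m has exactly φ(d) elements of each order d | m, and none otherwise.
6 = 2 · 3 divides 18, and φ(6) = 2.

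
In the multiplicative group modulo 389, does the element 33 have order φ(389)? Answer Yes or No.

Yes

φ(389) = 389 − 1 = 388 = 2^2 · 97.
Test 33^(388/q) mod 389 for each prime factor q of 388:
33^194 ≡ 388 (mod 389)  [q = 2: ≢ 1 ✓]
33^4 ≡ 249 (mod 389)  [q = 97: ≢ 1 ✓]
None equal 1, so ord_389(33) = 388: 33 is a primitive root.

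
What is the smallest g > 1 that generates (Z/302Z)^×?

7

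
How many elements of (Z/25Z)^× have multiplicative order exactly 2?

1

φ(25) = φ(5^2) = 5·(5−1) = 20 = 2^2 · 5.
In a cyclic group of order 20, there are φ(d) elements of order d for each divisor d of 20, and zero for non-divisors.
2 | 20, and φ(2) = 2 − 1 = 1.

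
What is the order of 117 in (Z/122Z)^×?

Since 117 ∈ (Z/122Z)^×, its order divides φ(122) = φ(2)·φ(61) = 1·60 = 60 = 2^2 · 3 · 5.
Divisors of 60: 1, 2, 3, 4, 5, 6, 10, 12, 15, 20, 30, 60.
Check 117^d mod 122 for each divisor in increasing order:
117^1 ≡ 117
117^2 ≡ 25
117^3 ≡ 119
117^4 ≡ 15
117^5 ≡ 47
117^6 ≡ 9
117^10 ≡ 13
117^12 ≡ 81
117^15 ≡ 1
The smallest such exponent is 15, so the order of 117 is 15.

15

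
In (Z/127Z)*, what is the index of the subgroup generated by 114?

1

The order of 114 must divide φ(127) = 127 − 1 = 126 = 2 · 3^2 · 7.
Divisors of 126: 1, 2, 3, 6, 7, 9, 14, 18, 21, 42, 63, 126.
Check 114^d mod 127 for each divisor in increasing order:
114^1 ≡ 114 (mod 127)
114^2 ≡ 42 (mod 127)
114^3 ≡ 89 (mod 127)
114^6 ≡ 47 (mod 127)
114^7 ≡ 24 (mod 127)
114^9 ≡ 119 (mod 127)
114^14 ≡ 68 (mod 127)
114^18 ≡ 64 (mod 127)
114^21 ≡ 108 (mod 127)
114^42 ≡ 107 (mod 127)
114^63 ≡ 126 (mod 127)
114^126 ≡ 1 (mod 127) ✓
So ord_127(114) = 126, hence |⟨114⟩| = 126.
The index is φ(127) / ord(114) = 126 / 126 = 1.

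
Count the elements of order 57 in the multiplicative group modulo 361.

φ(361) = φ(19^2) = 19·(19−1) = 342 = 2 · 3^2 · 19.
(Z/361Z)^× is cyclic (|G| = 342); a cyclic group of order m has exactly φ(d) elements of each order d | m, and none otherwise.
57 = 3 · 19 divides 342, and φ(57) = 36.

36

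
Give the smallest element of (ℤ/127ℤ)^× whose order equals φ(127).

3

φ(127) = 127 − 1 = 126 = 2 · 3^2 · 7.
Test candidates g = 2, 3, … against the prime factors q ∈ {2, 3, 7} of φ(127): g is a generator iff g^(126/q) ≢ 1 for every such q.
g = 2: 2^63 ≡ 1 — hits 1, so not a primitive root.
g = 3: 3^63 ≡ 126; 3^42 ≡ 107; 3^18 ≡ 4 — none is 1, so 3 is a primitive root.
Hence the least primitive root of 127 is 3.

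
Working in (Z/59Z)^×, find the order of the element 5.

29

ord(5) | φ(59) = 59 − 1 = 58 = 2 · 29.
Divisors of 58: 1, 2, 29, 58.
Compute 5^d (mod 59) for the divisors d until we hit 1:
5^1 ≡ 5
5^2 ≡ 25
5^29 ≡ 1
Therefore the multiplicative order of 5 modulo 59 is 29.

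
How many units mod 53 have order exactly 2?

1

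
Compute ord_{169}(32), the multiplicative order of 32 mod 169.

By Lagrange's theorem, ord_169(32) divides φ(169) = φ(13^2) = 13·(13−1) = 156 = 2^2 · 3 · 13.
Divisors of 156: 1, 2, 3, 4, 6, 12, 13, 26, 39, 52, 78, 156.
Test each divisor d:
32^1 ≡ 32 (mod 169)
32^2 ≡ 10 (mod 169)
32^3 ≡ 151 (mod 169)
32^4 ≡ 100 (mod 169)
32^6 ≡ 155 (mod 169)
32^12 ≡ 27 (mod 169)
32^13 ≡ 19 (mod 169)
32^26 ≡ 23 (mod 169)
32^39 ≡ 99 (mod 169)
32^52 ≡ 22 (mod 169)
32^78 ≡ 168 (mod 169)
32^156 ≡ 1 (mod 169) ✓
Hence ord(32) = 156.

156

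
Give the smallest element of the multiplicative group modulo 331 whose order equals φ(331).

φ(331) = 331 − 1 = 330 = 2 · 3 · 5 · 11.
Test candidates g = 2, 3, … against the prime factors q ∈ {2, 3, 5, 11} of φ(331): g is a generator iff g^(330/q) ≢ 1 for every such q.
g = 2: 2^165 ≡ 330; 2^110 ≡ 299; 2^66 ≡ 64; 2^30 ≡ 1 — hits 1, so not a primitive root.
g = 3: 3^165 ≡ 330; 3^110 ≡ 299; 3^66 ≡ 64; 3^30 ≡ 270 — none is 1, so 3 is a primitive root.
The smallest primitive root modulo 331 is 3.

3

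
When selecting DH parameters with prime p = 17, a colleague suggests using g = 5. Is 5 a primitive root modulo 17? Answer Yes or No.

Yes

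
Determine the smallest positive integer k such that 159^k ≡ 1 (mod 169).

39

By Lagrange's theorem, ord_169(159) divides φ(169) = φ(13^2) = 13·(13−1) = 156 = 2^2 · 3 · 13.
Divisors of 156: 1, 2, 3, 4, 6, 12, 13, 26, 39, 52, 78, 156.
Evaluate successive powers at the divisors of 156:
159^1 ≡ 159
159^2 ≡ 100
159^3 ≡ 14
159^4 ≡ 29
159^6 ≡ 27
159^12 ≡ 53
159^13 ≡ 146
159^26 ≡ 22
159^39 ≡ 1
The smallest such exponent is 39, so the order of 159 is 39.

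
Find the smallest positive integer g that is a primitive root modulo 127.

φ(127) = 127 − 1 = 126 = 2 · 3^2 · 7.
g is a primitive root iff g^(126/q) ≢ 1 (mod 127) for each prime q ∈ {2, 3, 7}.
g = 2: 2^63 ≡ 1 — hits 1, so not a primitive root.
g = 3: 3^63 ≡ 126; 3^42 ≡ 107; 3^18 ≡ 4 — none is 1, so 3 is a primitive root.
So 3 is the smallest generator of (Z/127Z)^×.

3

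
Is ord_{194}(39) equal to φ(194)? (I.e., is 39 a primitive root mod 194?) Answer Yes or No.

φ(194) = φ(2)·φ(97) = 1·96 = 96 = 2^5 · 3.
An element g generates (Z/194Z)^× iff g^(96/q) ≢ 1 (mod 194) for each prime q ∈ {2, 3}.
39^48 ≡ 193 (mod 194)  [q = 2: ≢ 1 ✓]
39^32 ≡ 61 (mod 194)  [q = 3: ≢ 1 ✓]
All checks pass, so 39 has order 96 and is a primitive root modulo 194.

Yes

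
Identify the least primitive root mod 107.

2

φ(107) = 107 − 1 = 106 = 2 · 53.
g is a primitive root iff g^(106/q) ≢ 1 (mod 107) for each prime q ∈ {2, 53}.
g = 2: 2^53 ≡ 106; 2^2 ≡ 4 — none is 1, so 2 is a primitive root.
Hence the least primitive root of 107 is 2.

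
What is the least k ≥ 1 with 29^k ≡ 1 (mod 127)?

126

By Lagrange's theorem, ord_127(29) divides φ(127) = 127 − 1 = 126 = 2 · 3^2 · 7.
Divisors of 126: 1, 2, 3, 6, 7, 9, 14, 18, 21, 42, 63, 126.
Evaluate successive powers at the divisors of 126:
29^1 ≡ 29 (mod 127)
29^2 ≡ 79 (mod 127)
29^3 ≡ 5 (mod 127)
29^6 ≡ 25 (mod 127)
29^7 ≡ 90 (mod 127)
29^9 ≡ 125 (mod 127)
29^14 ≡ 99 (mod 127)
29^18 ≡ 4 (mod 127)
29^21 ≡ 20 (mod 127)
29^42 ≡ 19 (mod 127)
29^63 ≡ 126 (mod 127)
29^126 ≡ 1 (mod 127) ✓
The smallest such exponent is 126, so the order of 29 is 126.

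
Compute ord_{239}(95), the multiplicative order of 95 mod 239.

238

ord(95) | φ(239) = 239 − 1 = 238 = 2 · 7 · 17.
Divisors of 238: 1, 2, 7, 14, 17, 34, 119, 238.
Evaluate successive powers at the divisors of 238:
95^1 ≡ 95 (mod 239)
95^2 ≡ 182 (mod 239)
95^7 ≡ 172 (mod 239)
95^14 ≡ 187 (mod 239)
95^17 ≡ 38 (mod 239)
95^34 ≡ 10 (mod 239)
95^119 ≡ 238 (mod 239)
95^238 ≡ 1 (mod 239) ✓
The smallest such exponent is 238, so the order of 95 is 238.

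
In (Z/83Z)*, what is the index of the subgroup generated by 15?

Since 15 ∈ (Z/83Z)^×, its order divides φ(83) = 83 − 1 = 82 = 2 · 41.
Divisors of 82: 1, 2, 41, 82.
Evaluate successive powers at the divisors of 82:
15^1 ≡ 15 (mod 83)
15^2 ≡ 59 (mod 83)
15^41 ≡ 82 (mod 83)
15^82 ≡ 1 (mod 83) ✓
Thus |⟨15⟩| = ord(15) = 82.
The index is φ(83) / ord(15) = 82 / 82 = 1.

1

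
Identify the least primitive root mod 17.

3

φ(17) = 17 − 1 = 16 = 2^4.
Test candidates g = 2, 3, … against the prime factors q ∈ {2} of φ(17): g is a generator iff g^(16/q) ≢ 1 for every such q.
g = 2: 2^8 ≡ 1 — hits 1, so not a primitive root.
g = 3: 3^8 ≡ 16 — none is 1, so 3 is a primitive root.
The smallest primitive root modulo 17 is 3.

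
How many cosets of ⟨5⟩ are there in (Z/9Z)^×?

By Lagrange's theorem, ord_9(5) divides φ(9) = φ(3^2) = 3·(3−1) = 6 = 2 · 3.
Divisors of 6: 1, 2, 3, 6.
Test each divisor d:
5^1 ≡ 5 (mod 9)
5^2 ≡ 7 (mod 9)
5^3 ≡ 8 (mod 9)
5^6 ≡ 1 (mod 9) ✓
The order of 5 is 6, so the subgroup it generates has 6 elements.
[(Z/9Z)^× : ⟨5⟩] = 6/6 = 1.

1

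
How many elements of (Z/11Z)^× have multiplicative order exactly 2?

φ(11) = 11 − 1 = 10 = 2 · 5.
In a cyclic group of order 10, there are φ(d) elements of order d for each divisor d of 10, and zero for non-divisors.
2 | 10, and φ(2) = 2 − 1 = 1.

1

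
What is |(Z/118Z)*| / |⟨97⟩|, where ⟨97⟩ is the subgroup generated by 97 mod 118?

1

By Lagrange's theorem, ord_118(97) divides φ(118) = φ(2)·φ(59) = 1·58 = 58 = 2 · 29.
Divisors of 58: 1, 2, 29, 58.
Evaluate successive powers at the divisors of 58:
97^1 ≡ 97 (mod 118)
97^2 ≡ 87 (mod 118)
97^29 ≡ 117 (mod 118)
97^58 ≡ 1 (mod 118) ✓
Thus |⟨97⟩| = ord(97) = 58.
Index = |(Z/118Z)^×| / |⟨97⟩| = 58 / 58 = 1.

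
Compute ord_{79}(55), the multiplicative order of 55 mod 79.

ord(55) | φ(79) = 79 − 1 = 78 = 2 · 3 · 13.
Divisors of 78: 1, 2, 3, 6, 13, 26, 39, 78.
Check 55^d mod 79 for each divisor in increasing order:
55^1 ≡ 55 (mod 79)
55^2 ≡ 23 (mod 79)
55^3 ≡ 1 (mod 79) ✓
The smallest such exponent is 3, so the order of 55 is 3.

3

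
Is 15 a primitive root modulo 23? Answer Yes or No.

φ(23) = 23 − 1 = 22 = 2 · 11.
It suffices to check that the order of 15 is not a proper divisor of 22: compute 15^(22/q) for q ∈ {2, 11}.
15^11 ≡ 22 (mod 23)  [q = 2: ≢ 1 ✓]
15^2 ≡ 18 (mod 23)  [q = 11: ≢ 1 ✓]
None equal 1, so ord_23(15) = 22: 15 is a primitive root.

Yes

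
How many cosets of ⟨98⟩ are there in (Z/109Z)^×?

By Lagrange's theorem, ord_109(98) divides φ(109) = 109 − 1 = 108 = 2^2 · 3^3.
Divisors of 108: 1, 2, 3, 4, 6, 9, 12, 18, 27, 36, 54, 108.
Evaluate successive powers at the divisors of 108:
98^1 ≡ 98 (mod 109)
98^2 ≡ 12 (mod 109)
98^3 ≡ 86 (mod 109)
98^4 ≡ 35 (mod 109)
98^6 ≡ 93 (mod 109)
98^9 ≡ 41 (mod 109)
98^12 ≡ 38 (mod 109)
98^18 ≡ 46 (mod 109)
98^27 ≡ 33 (mod 109)
98^36 ≡ 45 (mod 109)
98^54 ≡ 108 (mod 109)
98^108 ≡ 1 (mod 109) ✓
The order of 98 is 108, so the subgroup it generates has 108 elements.
[(Z/109Z)^× : ⟨98⟩] = 108/108 = 1.

1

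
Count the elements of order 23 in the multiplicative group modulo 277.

φ(277) = 277 − 1 = 276 = 2^2 · 3 · 23.
In a cyclic group of order 276, there are φ(d) elements of order d for each divisor d of 276, and zero for non-divisors.
23 | 276, and φ(23) = 23 − 1 = 22.

22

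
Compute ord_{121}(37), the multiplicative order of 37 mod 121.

By Lagrange's theorem, ord_121(37) divides φ(121) = φ(11^2) = 11·(11−1) = 110 = 2 · 5 · 11.
Divisors of 110: 1, 2, 5, 10, 11, 22, 55, 110.
Check 37^d mod 121 for each divisor in increasing order:
37^1 ≡ 37
37^2 ≡ 38
37^5 ≡ 67
37^10 ≡ 12
37^11 ≡ 81
37^22 ≡ 27
37^55 ≡ 1
Hence ord(37) = 55.

55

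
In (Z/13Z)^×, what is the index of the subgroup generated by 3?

4

The order of 3 must divide φ(13) = 13 − 1 = 12 = 2^2 · 3.
Divisors of 12: 1, 2, 3, 4, 6, 12.
Check 3^d mod 13 for each divisor in increasing order:
3^1 ≡ 3 (mod 13)
3^2 ≡ 9 (mod 13)
3^3 ≡ 1 (mod 13) ✓
The order of 3 is 3, so the subgroup it generates has 3 elements.
Index = |(Z/13Z)^×| / |⟨3⟩| = 12 / 3 = 4.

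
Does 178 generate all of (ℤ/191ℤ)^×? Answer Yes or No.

Yes

φ(191) = 191 − 1 = 190 = 2 · 5 · 19.
An element g generates (Z/191Z)^× iff g^(190/q) ≢ 1 (mod 191) for each prime q ∈ {2, 5, 19}.
178^95 ≡ 190 (mod 191)  [q = 2: ≢ 1 ✓]
178^38 ≡ 184 (mod 191)  [q = 5: ≢ 1 ✓]
178^10 ≡ 121 (mod 191)  [q = 19: ≢ 1 ✓]
All checks pass, so 178 has order 190 and is a primitive root modulo 191.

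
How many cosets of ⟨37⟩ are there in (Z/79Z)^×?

1

Since 37 ∈ (Z/79Z)^×, its order divides φ(79) = 79 − 1 = 78 = 2 · 3 · 13.
Divisors of 78: 1, 2, 3, 6, 13, 26, 39, 78.
Check 37^d mod 79 for each divisor in increasing order:
37^1 ≡ 37 (mod 79)
37^2 ≡ 26 (mod 79)
37^3 ≡ 14 (mod 79)
37^6 ≡ 38 (mod 79)
37^13 ≡ 24 (mod 79)
37^26 ≡ 23 (mod 79)
37^39 ≡ 78 (mod 79)
37^78 ≡ 1 (mod 79) ✓
Thus |⟨37⟩| = ord(37) = 78.
Index = |(Z/79Z)^×| / |⟨37⟩| = 78 / 78 = 1.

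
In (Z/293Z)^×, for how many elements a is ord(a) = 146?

φ(293) = 293 − 1 = 292 = 2^2 · 73.
Since (Z/293Z)^× is cyclic of order 292, the number of elements of order d is φ(d) when d | 292 and 0 otherwise.
146 = 2 · 73 divides 292, and φ(146) = 72.

72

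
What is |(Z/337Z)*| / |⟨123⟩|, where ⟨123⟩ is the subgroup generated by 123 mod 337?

6

ord(123) | φ(337) = 337 − 1 = 336 = 2^4 · 3 · 7.
Divisors of 336: 1, 2, 3, 4, 6, 7, 8, 12, 14, 16, 21, 24, 28, 42, 48, 56, 84, 112, 168, 336.
Compute 123^d (mod 337) for the divisors d until we hit 1:
123^1 ≡ 123 (mod 337)
123^2 ≡ 301 (mod 337)
123^3 ≡ 290 (mod 337)
123^4 ≡ 285 (mod 337)
123^6 ≡ 187 (mod 337)
123^7 ≡ 85 (mod 337)
123^8 ≡ 8 (mod 337)
123^12 ≡ 258 (mod 337)
123^14 ≡ 148 (mod 337)
123^16 ≡ 64 (mod 337)
123^21 ≡ 111 (mod 337)
123^24 ≡ 175 (mod 337)
123^28 ≡ 336 (mod 337)
123^42 ≡ 189 (mod 337)
123^48 ≡ 295 (mod 337)
123^56 ≡ 1 (mod 337) ✓
Thus |⟨123⟩| = ord(123) = 56.
Index = |(Z/337Z)^×| / |⟨123⟩| = 336 / 56 = 6.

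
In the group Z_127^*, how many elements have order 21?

φ(127) = 127 − 1 = 126 = 2 · 3^2 · 7.
In a cyclic group of order 126, there are φ(d) elements of order d for each divisor d of 126, and zero for non-divisors.
21 = 3 · 7 divides 126, and φ(21) = 12.

12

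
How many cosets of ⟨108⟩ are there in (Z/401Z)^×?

ord(108) | φ(401) = 401 − 1 = 400 = 2^4 · 5^2.
Divisors of 400: 1, 2, 4, 5, 8, 10, 16, 20, 25, 40, 50, 80, 100, 200, 400.
Evaluate successive powers at the divisors of 400:
108^1 ≡ 108 (mod 401)
108^2 ≡ 35 (mod 401)
108^4 ≡ 22 (mod 401)
108^5 ≡ 371 (mod 401)
108^8 ≡ 83 (mod 401)
108^10 ≡ 98 (mod 401)
108^16 ≡ 72 (mod 401)
108^20 ≡ 381 (mod 401)
108^25 ≡ 199 (mod 401)
108^40 ≡ 400 (mod 401)
108^50 ≡ 303 (mod 401)
108^80 ≡ 1 (mod 401) ✓
So ord_401(108) = 80, hence |⟨108⟩| = 80.
Index = |(Z/401Z)^×| / |⟨108⟩| = 400 / 80 = 5.

5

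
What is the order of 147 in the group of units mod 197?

The order of 147 must divide φ(197) = 197 − 1 = 196 = 2^2 · 7^2.
Divisors of 196: 1, 2, 4, 7, 14, 28, 49, 98, 196.
Compute 147^d (mod 197) for the divisors d until we hit 1:
147^1 ≡ 147
147^2 ≡ 136
147^4 ≡ 175
147^7 ≡ 77
147^14 ≡ 19
147^28 ≡ 164
147^49 ≡ 183
147^98 ≡ 196
147^196 ≡ 1
Therefore the multiplicative order of 147 modulo 197 is 196.

196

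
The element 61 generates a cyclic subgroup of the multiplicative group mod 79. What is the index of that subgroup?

3

By Lagrange's theorem, ord_79(61) divides φ(79) = 79 − 1 = 78 = 2 · 3 · 13.
Divisors of 78: 1, 2, 3, 6, 13, 26, 39, 78.
Test each divisor d:
61^1 ≡ 61 (mod 79)
61^2 ≡ 8 (mod 79)
61^3 ≡ 14 (mod 79)
61^6 ≡ 38 (mod 79)
61^13 ≡ 78 (mod 79)
61^26 ≡ 1 (mod 79) ✓
So ord_79(61) = 26, hence |⟨61⟩| = 26.
The index is φ(79) / ord(61) = 78 / 26 = 3.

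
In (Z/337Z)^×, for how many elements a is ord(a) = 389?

φ(337) = 337 − 1 = 336 = 2^4 · 3 · 7.
(Z/337Z)^× is cyclic (|G| = 336); a cyclic group of order m has exactly φ(d) elements of each order d | m, and none otherwise.
389 does not divide 336, so no element of (Z/337Z)^× has order 389.

0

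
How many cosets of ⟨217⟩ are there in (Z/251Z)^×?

By Lagrange's theorem, ord_251(217) divides φ(251) = 251 − 1 = 250 = 2 · 5^3.
Divisors of 250: 1, 2, 5, 10, 25, 50, 125, 250.
Compute 217^d (mod 251) for the divisors d until we hit 1:
217^1 ≡ 217 (mod 251)
217^2 ≡ 152 (mod 251)
217^5 ≡ 94 (mod 251)
217^10 ≡ 51 (mod 251)
217^25 ≡ 20 (mod 251)
217^50 ≡ 149 (mod 251)
217^125 ≡ 1 (mod 251) ✓
Thus |⟨217⟩| = ord(217) = 125.
The index is φ(251) / ord(217) = 250 / 125 = 2.

2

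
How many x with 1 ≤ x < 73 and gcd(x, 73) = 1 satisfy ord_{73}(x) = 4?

2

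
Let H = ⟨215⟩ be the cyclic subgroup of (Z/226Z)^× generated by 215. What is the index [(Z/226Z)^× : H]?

ord(215) | φ(226) = φ(2)·φ(113) = 1·112 = 112 = 2^4 · 7.
Divisors of 112: 1, 2, 4, 7, 8, 14, 16, 28, 56, 112.
Compute 215^d (mod 226) for the divisors d until we hit 1:
215^1 ≡ 215
215^2 ≡ 121
215^4 ≡ 177
215^7 ≡ 131
215^8 ≡ 141
215^14 ≡ 211
215^16 ≡ 219
215^28 ≡ 225
215^56 ≡ 1
So ord_226(215) = 56, hence |⟨215⟩| = 56.
The index is φ(226) / ord(215) = 112 / 56 = 2.

2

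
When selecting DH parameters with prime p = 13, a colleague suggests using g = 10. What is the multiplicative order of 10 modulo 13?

6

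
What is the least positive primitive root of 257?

φ(257) = 257 − 1 = 256 = 2^8.
g is a primitive root iff g^(256/q) ≢ 1 (mod 257) for each prime q ∈ {2}.
g = 2: 2^128 ≡ 1 — hits 1, so not a primitive root.
g = 3: 3^128 ≡ 256 — none is 1, so 3 is a primitive root.
Hence the least primitive root of 257 is 3.

3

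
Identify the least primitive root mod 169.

2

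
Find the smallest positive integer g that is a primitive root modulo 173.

φ(173) = 173 − 1 = 172 = 2^2 · 43.
g is a primitive root iff g^(172/q) ≢ 1 (mod 173) for each prime q ∈ {2, 43}.
g = 2: 2^86 ≡ 172; 2^4 ≡ 16 — none is 1, so 2 is a primitive root.
The smallest primitive root modulo 173 is 2.

2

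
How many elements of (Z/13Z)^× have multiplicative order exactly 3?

φ(13) = 13 − 1 = 12 = 2^2 · 3.
(Z/13Z)^× is cyclic (|G| = 12); a cyclic group of order m has exactly φ(d) elements of each order d | m, and none otherwise.
3 | 12, and φ(3) = 3 − 1 = 2.

2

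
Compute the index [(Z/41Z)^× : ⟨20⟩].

2

The order of 20 must divide φ(41) = 41 − 1 = 40 = 2^3 · 5.
Divisors of 40: 1, 2, 4, 5, 8, 10, 20, 40.
Evaluate successive powers at the divisors of 40:
20^1 ≡ 20 (mod 41)
20^2 ≡ 31 (mod 41)
20^4 ≡ 18 (mod 41)
20^5 ≡ 32 (mod 41)
20^8 ≡ 37 (mod 41)
20^10 ≡ 40 (mod 41)
20^20 ≡ 1 (mod 41) ✓
The order of 20 is 20, so the subgroup it generates has 20 elements.
The index is φ(41) / ord(20) = 40 / 20 = 2.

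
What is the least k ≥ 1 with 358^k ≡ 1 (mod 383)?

382

Since 358 ∈ (Z/383Z)^×, its order divides φ(383) = 383 − 1 = 382 = 2 · 191.
Divisors of 382: 1, 2, 191, 382.
Compute 358^d (mod 383) for the divisors d until we hit 1:
358^1 ≡ 358
358^2 ≡ 242
358^191 ≡ 382
358^382 ≡ 1
So ord_383(358) = 382.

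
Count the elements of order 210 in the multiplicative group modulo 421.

φ(421) = 421 − 1 = 420 = 2^2 · 3 · 5 · 7.
In a cyclic group of order 420, there are φ(d) elements of order d for each divisor d of 420, and zero for non-divisors.
210 = 2 · 3 · 5 · 7 divides 420, and φ(210) = 48.

48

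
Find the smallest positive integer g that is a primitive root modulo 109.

φ(109) = 109 − 1 = 108 = 2^2 · 3^3.
g is a primitive root iff g^(108/q) ≢ 1 (mod 109) for each prime q ∈ {2, 3}.
g = 2: 2^54 ≡ 108; 2^36 ≡ 1 — hits 1, so not a primitive root.
g = 3: 3^54 ≡ 1 — hits 1, so not a primitive root.
g = 4: 4^54 ≡ 1 — hits 1, so not a primitive root.
g = 5: 5^54 ≡ 1 — hits 1, so not a primitive root.
g = 6: 6^54 ≡ 108; 6^36 ≡ 63 — none is 1, so 6 is a primitive root.
The smallest primitive root modulo 109 is 6.

6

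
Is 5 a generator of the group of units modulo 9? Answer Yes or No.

φ(9) = φ(3^2) = 3·(3−1) = 6 = 2 · 3.
An element g generates (Z/9Z)^× iff g^(6/q) ≢ 1 (mod 9) for each prime q ∈ {2, 3}.
5^3 ≡ 8 (mod 9)  [q = 2: ≢ 1 ✓]
5^2 ≡ 7 (mod 9)  [q = 3: ≢ 1 ✓]
All checks pass, so 5 has order 6 and is a primitive root modulo 9.

Yes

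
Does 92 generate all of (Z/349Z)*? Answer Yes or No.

φ(349) = 349 − 1 = 348 = 2^2 · 3 · 29.
It suffices to check that the order of 92 is not a proper divisor of 348: compute 92^(348/q) for q ∈ {2, 3, 29}.
92^174 ≡ 1 (mod 349)  [q = 2: ≡ 1 ✗]
92^116 ≡ 1 (mod 349)  [q = 3: ≡ 1 ✗]
92^12 ≡ 269 (mod 349)  [q = 29: ≢ 1 ✓]
The check at q = 2 fails, so 92 generates a proper subgroup.

No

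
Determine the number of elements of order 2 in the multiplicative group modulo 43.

1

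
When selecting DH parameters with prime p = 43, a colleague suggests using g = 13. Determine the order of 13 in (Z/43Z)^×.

21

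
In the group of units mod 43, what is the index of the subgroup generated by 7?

7

Since 7 ∈ (Z/43Z)^×, its order divides φ(43) = 43 − 1 = 42 = 2 · 3 · 7.
Divisors of 42: 1, 2, 3, 6, 7, 14, 21, 42.
Check 7^d mod 43 for each divisor in increasing order:
7^1 ≡ 7 (mod 43)
7^2 ≡ 6 (mod 43)
7^3 ≡ 42 (mod 43)
7^6 ≡ 1 (mod 43) ✓
The order of 7 is 6, so the subgroup it generates has 6 elements.
Index = |(Z/43Z)^×| / |⟨7⟩| = 42 / 6 = 7.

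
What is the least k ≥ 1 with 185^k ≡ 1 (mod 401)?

400

By Lagrange's theorem, ord_401(185) divides φ(401) = 401 − 1 = 400 = 2^4 · 5^2.
Divisors of 400: 1, 2, 4, 5, 8, 10, 16, 20, 25, 40, 50, 80, 100, 200, 400.
Compute 185^d (mod 401) for the divisors d until we hit 1:
185^1 ≡ 185 (mod 401)
185^2 ≡ 140 (mod 401)
185^4 ≡ 352 (mod 401)
185^5 ≡ 158 (mod 401)
185^8 ≡ 396 (mod 401)
185^10 ≡ 102 (mod 401)
185^16 ≡ 25 (mod 401)
185^20 ≡ 379 (mod 401)
185^25 ≡ 133 (mod 401)
185^40 ≡ 83 (mod 401)
185^50 ≡ 45 (mod 401)
185^80 ≡ 72 (mod 401)
185^100 ≡ 20 (mod 401)
185^200 ≡ 400 (mod 401)
185^400 ≡ 1 (mod 401) ✓
Therefore the multiplicative order of 185 modulo 401 is 400.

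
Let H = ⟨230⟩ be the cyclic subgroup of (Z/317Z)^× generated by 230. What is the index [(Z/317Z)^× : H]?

4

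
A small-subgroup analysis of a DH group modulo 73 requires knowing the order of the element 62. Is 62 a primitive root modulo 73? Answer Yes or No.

Yes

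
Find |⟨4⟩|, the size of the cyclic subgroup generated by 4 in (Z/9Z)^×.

The order of 4 must divide φ(9) = φ(3^2) = 3·(3−1) = 6 = 2 · 3.
Divisors of 6: 1, 2, 3, 6.
Compute 4^d (mod 9) for the divisors d until we hit 1:
4^1 ≡ 4 (mod 9)
4^2 ≡ 7 (mod 9)
4^3 ≡ 1 (mod 9) ✓
The smallest such exponent is 3, so the order of 4 is 3.

3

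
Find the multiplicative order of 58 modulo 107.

106

Since 58 ∈ (Z/107Z)^×, its order divides φ(107) = 107 − 1 = 106 = 2 · 53.
Divisors of 106: 1, 2, 53, 106.
Test each divisor d:
58^1 ≡ 58 (mod 107)
58^2 ≡ 47 (mod 107)
58^53 ≡ 106 (mod 107)
58^106 ≡ 1 (mod 107) ✓
Therefore the multiplicative order of 58 modulo 107 is 106.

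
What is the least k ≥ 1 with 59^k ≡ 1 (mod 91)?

Since 59 ∈ (Z/91Z)^×, its order divides φ(91) = φ(7·13) = (7−1)·(13−1) = 6·12 = 72 = 2^3 · 3^2.
Divisors of 72: 1, 2, 3, 4, 6, 8, 9, 12, 18, 24, 36, 72.
Test each divisor d:
59^1 ≡ 59
59^2 ≡ 23
59^3 ≡ 83
59^4 ≡ 74
59^6 ≡ 64
59^8 ≡ 16
59^9 ≡ 34
59^12 ≡ 1
Hence ord(59) = 12.

12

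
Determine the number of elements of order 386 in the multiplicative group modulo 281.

0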